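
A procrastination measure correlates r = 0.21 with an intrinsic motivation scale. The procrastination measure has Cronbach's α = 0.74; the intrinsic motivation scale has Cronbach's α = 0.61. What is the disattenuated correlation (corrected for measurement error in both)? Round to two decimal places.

r_true = r_obs / √(r_xx · r_yy) = 0.21 / √(0.74 × 0.61) = 0.21 / √0.4514 = 0.21 / 0.6719 ≈ 0.31.

0.31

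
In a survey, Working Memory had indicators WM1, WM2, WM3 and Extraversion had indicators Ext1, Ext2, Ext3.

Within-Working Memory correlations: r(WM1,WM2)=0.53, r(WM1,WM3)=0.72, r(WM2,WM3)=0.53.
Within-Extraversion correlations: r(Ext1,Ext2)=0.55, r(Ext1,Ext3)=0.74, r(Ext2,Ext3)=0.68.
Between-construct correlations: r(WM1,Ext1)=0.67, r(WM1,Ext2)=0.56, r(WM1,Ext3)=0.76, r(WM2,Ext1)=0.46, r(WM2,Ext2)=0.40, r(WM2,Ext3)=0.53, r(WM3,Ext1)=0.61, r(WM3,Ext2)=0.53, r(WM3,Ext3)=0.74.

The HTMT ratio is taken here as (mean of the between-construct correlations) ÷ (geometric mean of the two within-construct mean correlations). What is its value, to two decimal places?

0.94

Mean heterotrait r = 5.26/9 = 0.5844.
Mean within-WM = 1.78/3 = 0.5933; mean within-Ext = 1.97/3 = 0.6567.
Geometric mean = √(0.5933 × 0.6567) = 0.6242.
HTMT = 0.5844 / 0.6242 = 0.94.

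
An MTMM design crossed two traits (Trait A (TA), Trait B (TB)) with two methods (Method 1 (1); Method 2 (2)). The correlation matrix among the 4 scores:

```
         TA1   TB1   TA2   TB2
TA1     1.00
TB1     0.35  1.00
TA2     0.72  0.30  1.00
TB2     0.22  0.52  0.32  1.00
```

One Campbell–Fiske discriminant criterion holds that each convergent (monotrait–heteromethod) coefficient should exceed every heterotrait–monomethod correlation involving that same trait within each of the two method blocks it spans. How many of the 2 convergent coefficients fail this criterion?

Checking each validity diagonal entry against its comparison values:
TA (methods 1·2): 0.72 vs {0.35, 0.32} → pass.
TB (methods 1·2): 0.52 vs {0.35, 0.32} → pass.
0 of 2 fail.

0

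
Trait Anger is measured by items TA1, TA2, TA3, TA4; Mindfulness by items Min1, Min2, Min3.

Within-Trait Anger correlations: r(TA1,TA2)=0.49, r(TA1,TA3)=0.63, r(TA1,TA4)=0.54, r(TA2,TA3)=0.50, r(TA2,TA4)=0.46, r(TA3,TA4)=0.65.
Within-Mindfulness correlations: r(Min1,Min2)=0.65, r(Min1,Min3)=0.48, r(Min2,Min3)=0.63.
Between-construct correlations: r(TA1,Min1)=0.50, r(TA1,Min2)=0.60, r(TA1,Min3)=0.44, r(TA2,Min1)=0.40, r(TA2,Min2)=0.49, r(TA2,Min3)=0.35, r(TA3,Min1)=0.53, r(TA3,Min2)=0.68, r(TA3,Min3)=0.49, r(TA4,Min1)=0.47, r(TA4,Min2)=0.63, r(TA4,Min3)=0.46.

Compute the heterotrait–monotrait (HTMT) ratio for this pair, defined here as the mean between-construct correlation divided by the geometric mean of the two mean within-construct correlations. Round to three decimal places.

0.890

Between-construct mean = 6.04/12 = 0.5033.
Mean within-TA = 3.27/6 = 0.5450; mean within-Min = 1.76/3 = 0.5867.
Geometric mean = √(0.5450 × 0.5867) = 0.5655.
HTMT = 0.5033 / 0.5655 = 0.890.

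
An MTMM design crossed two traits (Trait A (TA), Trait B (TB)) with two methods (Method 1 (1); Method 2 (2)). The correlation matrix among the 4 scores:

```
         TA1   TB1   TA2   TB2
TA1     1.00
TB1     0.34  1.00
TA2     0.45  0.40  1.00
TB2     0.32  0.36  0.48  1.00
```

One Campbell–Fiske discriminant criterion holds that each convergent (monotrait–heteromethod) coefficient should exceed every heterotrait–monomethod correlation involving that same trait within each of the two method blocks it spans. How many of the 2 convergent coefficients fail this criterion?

Checking each validity diagonal entry against its comparison values:
TA (methods 1·2): 0.45 vs {0.34, 0.48} → fail.
TB (methods 1·2): 0.36 vs {0.34, 0.48} → fail.
2 of 2 fail.

2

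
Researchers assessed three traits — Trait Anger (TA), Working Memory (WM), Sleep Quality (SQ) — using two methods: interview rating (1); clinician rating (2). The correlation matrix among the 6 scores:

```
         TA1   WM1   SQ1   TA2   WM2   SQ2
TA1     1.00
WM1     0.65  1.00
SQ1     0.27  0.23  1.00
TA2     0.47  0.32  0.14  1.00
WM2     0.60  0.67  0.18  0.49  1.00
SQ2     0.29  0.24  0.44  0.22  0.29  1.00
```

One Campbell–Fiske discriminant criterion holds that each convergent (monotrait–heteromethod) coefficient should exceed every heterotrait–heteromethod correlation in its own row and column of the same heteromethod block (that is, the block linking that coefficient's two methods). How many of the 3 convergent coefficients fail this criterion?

1

Convergent coefficients and their comparison sets:
TA (methods 1·2): 0.47 vs {0.60, 0.32, 0.29, 0.14} → fail.
WM (methods 1·2): 0.67 vs {0.32, 0.60, 0.24, 0.18} → pass.
SQ (methods 1·2): 0.44 vs {0.14, 0.29, 0.18, 0.24} → pass.
1 of 3 fail.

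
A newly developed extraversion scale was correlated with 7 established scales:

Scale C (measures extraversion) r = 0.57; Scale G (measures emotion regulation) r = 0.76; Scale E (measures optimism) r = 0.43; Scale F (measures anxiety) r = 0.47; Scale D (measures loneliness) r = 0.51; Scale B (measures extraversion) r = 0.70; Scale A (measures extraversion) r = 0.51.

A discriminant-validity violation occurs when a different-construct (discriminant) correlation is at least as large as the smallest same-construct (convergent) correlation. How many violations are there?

2

Convergent (same construct = extraversion): Scale C, Scale B, Scale A.
Smallest convergent = 0.51. Discriminant values: 0.76, 0.43, 0.47, 0.51; count ≥ 0.51 → 2.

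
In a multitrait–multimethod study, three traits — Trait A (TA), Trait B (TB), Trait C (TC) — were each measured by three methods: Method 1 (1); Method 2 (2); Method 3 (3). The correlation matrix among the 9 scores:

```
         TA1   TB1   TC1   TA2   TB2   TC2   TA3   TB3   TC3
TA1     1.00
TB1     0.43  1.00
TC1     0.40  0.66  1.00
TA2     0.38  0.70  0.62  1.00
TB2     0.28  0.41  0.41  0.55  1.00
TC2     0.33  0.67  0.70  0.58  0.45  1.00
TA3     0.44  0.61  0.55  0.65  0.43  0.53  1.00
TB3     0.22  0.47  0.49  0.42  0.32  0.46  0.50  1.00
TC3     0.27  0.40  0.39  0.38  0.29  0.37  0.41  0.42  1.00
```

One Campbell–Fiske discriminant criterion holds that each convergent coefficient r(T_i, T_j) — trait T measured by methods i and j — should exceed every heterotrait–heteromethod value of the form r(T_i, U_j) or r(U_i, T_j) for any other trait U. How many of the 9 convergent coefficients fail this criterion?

Convergent coefficients and their comparison sets:
TA (methods 1·2): 0.38 vs {0.28, 0.70, 0.33, 0.62} → fail.
TA (methods 1·3): 0.44 vs {0.22, 0.61, 0.27, 0.55} → fail.
TA (methods 2·3): 0.65 vs {0.42, 0.43, 0.38, 0.53} → pass.
TB (methods 1·2): 0.41 vs {0.70, 0.28, 0.67, 0.41} → fail.
TB (methods 1·3): 0.47 vs {0.61, 0.22, 0.40, 0.49} → fail.
TB (methods 2·3): 0.32 vs {0.43, 0.42, 0.29, 0.46} → fail.
TC (methods 1·2): 0.70 vs {0.62, 0.33, 0.41, 0.67} → pass.
TC (methods 1·3): 0.39 vs {0.55, 0.27, 0.49, 0.40} → fail.
TC (methods 2·3): 0.37 vs {0.53, 0.38, 0.46, 0.29} → fail.
7 of 9 fail.

7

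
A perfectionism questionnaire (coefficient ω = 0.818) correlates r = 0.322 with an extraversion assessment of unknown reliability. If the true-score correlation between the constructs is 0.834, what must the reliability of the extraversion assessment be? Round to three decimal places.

r_true = r_obs / √(r_xx · r_yy) ⇒ 0.834 = 0.322 / √(0.818 · r_yy).
√(0.818 · r_yy) = 0.322 / 0.834 = 0.3861; 0.818 · r_yy = 0.1491; r_yy = 0.1491 / 0.818 ≈ 0.182.

0.182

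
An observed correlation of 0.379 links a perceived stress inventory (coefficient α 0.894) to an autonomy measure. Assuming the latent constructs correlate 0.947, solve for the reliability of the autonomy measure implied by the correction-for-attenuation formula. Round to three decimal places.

0.179

r_true = r_obs / √(r_xx · r_yy) ⇒ 0.947 = 0.379 / √(0.894 · r_yy).
√(0.894 · r_yy) = 0.379 / 0.947 = 0.4002; 0.894 · r_yy = 0.1602; r_yy = 0.1602 / 0.894 ≈ 0.179.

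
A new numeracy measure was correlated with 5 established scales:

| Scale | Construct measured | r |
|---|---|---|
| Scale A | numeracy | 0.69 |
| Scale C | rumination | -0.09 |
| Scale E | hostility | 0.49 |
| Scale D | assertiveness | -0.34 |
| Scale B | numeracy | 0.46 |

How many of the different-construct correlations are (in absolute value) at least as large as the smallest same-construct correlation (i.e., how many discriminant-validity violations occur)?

1

Convergent (same construct = numeracy): Scale A, Scale B.
Smallest convergent = 0.46. Discriminant |r|: 0.09, 0.49, 0.34; count ≥ 0.46 → 1.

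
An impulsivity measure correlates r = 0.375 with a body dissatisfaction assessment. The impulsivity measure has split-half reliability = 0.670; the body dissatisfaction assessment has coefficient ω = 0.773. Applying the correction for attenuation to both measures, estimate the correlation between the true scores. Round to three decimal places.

r_true = r_obs / √(r_xx · r_yy) = 0.375 / √(0.670 × 0.773) = 0.375 / √0.517910 = 0.375 / 0.7197 ≈ 0.521.

0.521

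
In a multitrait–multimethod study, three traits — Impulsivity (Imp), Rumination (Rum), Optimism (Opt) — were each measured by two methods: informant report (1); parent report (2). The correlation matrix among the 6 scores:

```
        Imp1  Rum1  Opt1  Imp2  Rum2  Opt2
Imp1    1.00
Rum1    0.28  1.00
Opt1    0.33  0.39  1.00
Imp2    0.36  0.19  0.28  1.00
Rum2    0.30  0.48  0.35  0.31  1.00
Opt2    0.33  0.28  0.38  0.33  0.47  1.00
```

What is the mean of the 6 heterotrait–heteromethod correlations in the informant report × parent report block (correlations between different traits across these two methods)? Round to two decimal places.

0.29

HTHM values (method 1 × method 2): 0.30, 0.33, 0.19, 0.28, 0.28, 0.35; mean = 1.73/6 = 0.29.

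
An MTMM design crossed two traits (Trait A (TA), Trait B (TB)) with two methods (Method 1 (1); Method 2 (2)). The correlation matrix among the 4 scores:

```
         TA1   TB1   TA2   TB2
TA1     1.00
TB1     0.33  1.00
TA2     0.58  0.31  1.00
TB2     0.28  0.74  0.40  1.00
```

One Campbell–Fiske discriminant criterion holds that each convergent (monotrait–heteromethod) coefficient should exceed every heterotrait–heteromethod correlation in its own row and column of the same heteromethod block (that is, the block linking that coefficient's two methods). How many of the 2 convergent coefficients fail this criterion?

Convergent coefficients and their comparison sets:
TA (methods 1·2): 0.58 vs {0.28, 0.31} → pass.
TB (methods 1·2): 0.74 vs {0.31, 0.28} → pass.
0 of 2 fail.

0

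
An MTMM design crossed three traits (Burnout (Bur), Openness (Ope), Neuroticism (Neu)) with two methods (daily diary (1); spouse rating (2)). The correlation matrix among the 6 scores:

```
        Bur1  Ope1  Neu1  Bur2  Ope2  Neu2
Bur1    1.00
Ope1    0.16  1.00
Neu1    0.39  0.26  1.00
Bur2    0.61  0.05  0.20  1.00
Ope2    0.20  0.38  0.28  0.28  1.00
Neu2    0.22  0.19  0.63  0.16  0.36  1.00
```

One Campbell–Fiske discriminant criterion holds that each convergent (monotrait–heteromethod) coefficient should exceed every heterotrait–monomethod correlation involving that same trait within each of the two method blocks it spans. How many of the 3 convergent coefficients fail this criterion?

0

Checking each validity diagonal entry against its comparison values:
Bur (methods 1·2): 0.61 vs {0.16, 0.28, 0.39, 0.16} → pass.
Ope (methods 1·2): 0.38 vs {0.16, 0.28, 0.26, 0.36} → pass.
Neu (methods 1·2): 0.63 vs {0.39, 0.16, 0.26, 0.36} → pass.
0 of 3 fail.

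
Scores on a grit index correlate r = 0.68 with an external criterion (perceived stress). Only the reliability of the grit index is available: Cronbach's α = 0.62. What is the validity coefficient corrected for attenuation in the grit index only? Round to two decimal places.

Single correction: r_c = r_obs / √r_xx = 0.68 / √0.62 = 0.68 / 0.7874 ≈ 0.86.

0.86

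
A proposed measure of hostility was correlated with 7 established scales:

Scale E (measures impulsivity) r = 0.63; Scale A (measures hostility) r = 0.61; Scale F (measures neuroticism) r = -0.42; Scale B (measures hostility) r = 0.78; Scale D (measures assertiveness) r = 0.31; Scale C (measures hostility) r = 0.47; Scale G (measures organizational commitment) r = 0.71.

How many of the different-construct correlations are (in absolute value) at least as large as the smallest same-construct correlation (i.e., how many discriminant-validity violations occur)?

Convergent (same construct = hostility): Scale A, Scale B, Scale C.
Smallest convergent = 0.47. Discriminant |r|: 0.63, 0.42, 0.31, 0.71; count ≥ 0.47 → 2.

2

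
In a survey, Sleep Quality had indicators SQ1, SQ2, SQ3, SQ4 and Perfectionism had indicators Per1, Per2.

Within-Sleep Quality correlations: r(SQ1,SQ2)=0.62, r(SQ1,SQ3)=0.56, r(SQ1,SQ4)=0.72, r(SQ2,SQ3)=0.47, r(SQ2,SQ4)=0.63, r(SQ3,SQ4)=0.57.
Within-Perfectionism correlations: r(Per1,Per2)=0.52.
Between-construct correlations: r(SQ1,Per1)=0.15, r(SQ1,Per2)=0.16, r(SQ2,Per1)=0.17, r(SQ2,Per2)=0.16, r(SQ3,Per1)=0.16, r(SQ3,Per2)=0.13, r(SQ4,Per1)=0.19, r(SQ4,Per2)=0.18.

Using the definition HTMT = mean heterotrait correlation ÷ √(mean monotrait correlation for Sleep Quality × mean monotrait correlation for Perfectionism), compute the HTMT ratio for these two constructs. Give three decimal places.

Mean between = 1.30/8 = 0.1625.
Mean within-SQ = 3.57/6 = 0.5950; mean within-Per = 0.52/1 = 0.5200.
Geometric mean = √(0.5950 × 0.5200) = 0.5562.
HTMT = 0.1625 / 0.5562 = 0.292.

0.292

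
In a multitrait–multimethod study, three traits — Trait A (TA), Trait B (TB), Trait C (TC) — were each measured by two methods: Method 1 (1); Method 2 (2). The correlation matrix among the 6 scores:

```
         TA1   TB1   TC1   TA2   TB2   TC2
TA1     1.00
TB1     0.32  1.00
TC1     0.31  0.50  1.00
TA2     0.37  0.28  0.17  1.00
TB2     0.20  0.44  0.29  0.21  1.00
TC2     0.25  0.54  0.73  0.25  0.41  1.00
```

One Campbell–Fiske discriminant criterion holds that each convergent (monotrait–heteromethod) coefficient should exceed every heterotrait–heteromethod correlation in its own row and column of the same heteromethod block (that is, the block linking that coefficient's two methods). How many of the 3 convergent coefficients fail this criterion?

Checking each validity diagonal entry against its comparison values:
TA (methods 1·2): 0.37 vs {0.20, 0.28, 0.25, 0.17} → pass.
TB (methods 1·2): 0.44 vs {0.28, 0.20, 0.54, 0.29} → fail.
TC (methods 1·2): 0.73 vs {0.17, 0.25, 0.29, 0.54} → pass.
1 of 3 fail.

1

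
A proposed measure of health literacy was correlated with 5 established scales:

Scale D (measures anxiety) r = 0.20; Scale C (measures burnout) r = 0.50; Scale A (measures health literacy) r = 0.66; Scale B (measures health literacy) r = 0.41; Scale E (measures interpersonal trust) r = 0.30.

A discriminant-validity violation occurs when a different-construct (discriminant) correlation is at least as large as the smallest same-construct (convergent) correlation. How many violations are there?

1

Convergent (same construct = health literacy): Scale A, Scale B.
Smallest convergent = 0.41. Discriminant values: 0.20, 0.50, 0.30; count ≥ 0.41 → 1.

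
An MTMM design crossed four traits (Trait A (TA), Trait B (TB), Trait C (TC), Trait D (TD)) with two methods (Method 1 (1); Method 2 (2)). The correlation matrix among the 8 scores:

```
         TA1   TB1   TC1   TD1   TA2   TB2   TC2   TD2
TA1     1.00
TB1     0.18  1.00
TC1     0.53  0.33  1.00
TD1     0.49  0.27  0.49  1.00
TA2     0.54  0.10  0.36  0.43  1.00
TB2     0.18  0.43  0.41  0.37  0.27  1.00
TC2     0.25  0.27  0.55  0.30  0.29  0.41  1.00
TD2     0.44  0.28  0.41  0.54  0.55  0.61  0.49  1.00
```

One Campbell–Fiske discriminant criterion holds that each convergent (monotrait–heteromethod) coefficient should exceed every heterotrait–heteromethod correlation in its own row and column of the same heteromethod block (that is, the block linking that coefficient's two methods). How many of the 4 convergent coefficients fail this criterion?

0

Checking each validity diagonal entry against its comparison values:
TA (methods 1·2): 0.54 vs {0.18, 0.10, 0.25, 0.36, 0.44, 0.43} → pass.
TB (methods 1·2): 0.43 vs {0.10, 0.18, 0.27, 0.41, 0.28, 0.37} → pass.
TC (methods 1·2): 0.55 vs {0.36, 0.25, 0.41, 0.27, 0.41, 0.30} → pass.
TD (methods 1·2): 0.54 vs {0.43, 0.44, 0.37, 0.28, 0.30, 0.41} → pass.
0 of 4 fail.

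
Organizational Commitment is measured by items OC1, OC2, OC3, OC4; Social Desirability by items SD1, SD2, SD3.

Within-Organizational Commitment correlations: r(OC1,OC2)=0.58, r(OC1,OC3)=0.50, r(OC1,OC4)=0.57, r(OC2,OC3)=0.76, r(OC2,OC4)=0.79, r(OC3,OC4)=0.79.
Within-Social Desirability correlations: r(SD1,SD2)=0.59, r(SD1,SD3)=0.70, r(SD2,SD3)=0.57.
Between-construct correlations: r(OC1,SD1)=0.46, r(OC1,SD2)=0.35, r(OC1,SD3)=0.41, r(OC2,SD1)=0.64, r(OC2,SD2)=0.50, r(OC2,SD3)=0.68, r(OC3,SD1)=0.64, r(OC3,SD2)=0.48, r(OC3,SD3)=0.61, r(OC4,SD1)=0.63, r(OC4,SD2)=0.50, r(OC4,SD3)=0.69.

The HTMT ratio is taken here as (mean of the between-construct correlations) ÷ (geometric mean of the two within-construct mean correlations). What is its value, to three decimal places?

Between-construct mean = 6.59/12 = 0.5492.
Mean within-OC = 3.99/6 = 0.6650; mean within-SD = 1.86/3 = 0.6200.
Geometric mean = √(0.6650 × 0.6200) = 0.6421.
HTMT = 0.5492 / 0.6421 = 0.855.

0.855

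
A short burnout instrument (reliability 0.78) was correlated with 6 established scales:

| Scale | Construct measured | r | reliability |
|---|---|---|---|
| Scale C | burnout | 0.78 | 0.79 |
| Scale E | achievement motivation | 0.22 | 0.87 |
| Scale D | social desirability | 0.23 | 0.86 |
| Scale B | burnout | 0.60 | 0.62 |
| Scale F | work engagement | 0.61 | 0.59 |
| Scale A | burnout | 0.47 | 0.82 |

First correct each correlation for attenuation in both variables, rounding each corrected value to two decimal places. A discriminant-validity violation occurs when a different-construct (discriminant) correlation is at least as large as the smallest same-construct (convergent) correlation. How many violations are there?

1

Disattenuated r (r / √(r_scale · r_new)):
  Scale C (conv): 0.78 / √(0.79·0.78) = 0.99
  Scale E (disc): 0.22 / √(0.87·0.78) = 0.27
  Scale D (disc): 0.23 / √(0.86·0.78) = 0.28
  Scale B (conv): 0.60 / √(0.62·0.78) = 0.86
  Scale F (disc): 0.61 / √(0.59·0.78) = 0.90
  Scale A (conv): 0.47 / √(0.82·0.78) = 0.59
Smallest convergent = 0.59. Discriminant values: 0.27, 0.28, 0.90; count ≥ 0.59 → 1.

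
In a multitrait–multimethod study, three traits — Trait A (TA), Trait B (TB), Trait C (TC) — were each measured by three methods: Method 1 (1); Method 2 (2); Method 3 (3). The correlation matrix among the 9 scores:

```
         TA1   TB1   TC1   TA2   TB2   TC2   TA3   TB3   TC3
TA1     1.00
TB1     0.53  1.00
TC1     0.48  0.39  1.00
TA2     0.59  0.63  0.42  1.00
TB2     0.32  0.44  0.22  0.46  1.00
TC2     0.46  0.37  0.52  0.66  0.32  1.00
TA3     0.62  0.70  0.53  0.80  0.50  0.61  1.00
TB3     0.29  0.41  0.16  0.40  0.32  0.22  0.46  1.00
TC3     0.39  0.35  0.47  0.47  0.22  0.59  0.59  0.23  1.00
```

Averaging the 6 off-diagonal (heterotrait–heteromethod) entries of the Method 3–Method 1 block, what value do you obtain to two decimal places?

0.40

HTHM values (method 3 × method 1): 0.70, 0.53, 0.29, 0.16, 0.39, 0.35; mean = 2.42/6 = 0.40.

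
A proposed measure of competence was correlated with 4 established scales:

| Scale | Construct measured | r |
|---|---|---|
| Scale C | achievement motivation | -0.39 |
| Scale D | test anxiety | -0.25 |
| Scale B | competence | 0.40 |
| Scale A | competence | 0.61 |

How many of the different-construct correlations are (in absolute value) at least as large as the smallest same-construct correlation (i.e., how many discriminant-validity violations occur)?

Convergent (same construct = competence): Scale B, Scale A.
Smallest convergent = 0.40. Discriminant |r|: 0.39, 0.25; count ≥ 0.40 → 0.

0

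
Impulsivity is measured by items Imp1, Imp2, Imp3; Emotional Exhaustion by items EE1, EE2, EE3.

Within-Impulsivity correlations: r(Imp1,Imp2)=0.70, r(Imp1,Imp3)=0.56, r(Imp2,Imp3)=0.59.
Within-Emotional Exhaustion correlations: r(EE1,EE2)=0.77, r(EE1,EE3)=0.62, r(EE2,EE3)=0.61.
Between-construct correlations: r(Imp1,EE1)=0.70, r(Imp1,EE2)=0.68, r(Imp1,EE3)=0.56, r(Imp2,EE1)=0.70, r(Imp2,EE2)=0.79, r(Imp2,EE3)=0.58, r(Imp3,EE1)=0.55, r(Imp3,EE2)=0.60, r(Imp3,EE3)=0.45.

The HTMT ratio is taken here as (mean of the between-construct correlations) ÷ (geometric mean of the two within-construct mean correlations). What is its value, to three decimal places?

Mean heterotrait r = 5.61/9 = 0.6233.
Mean within-Imp = 1.85/3 = 0.6167; mean within-EE = 2.00/3 = 0.6667.
Geometric mean = √(0.6167 × 0.6667) = 0.6412.
HTMT = 0.6233 / 0.6412 = 0.972.

0.972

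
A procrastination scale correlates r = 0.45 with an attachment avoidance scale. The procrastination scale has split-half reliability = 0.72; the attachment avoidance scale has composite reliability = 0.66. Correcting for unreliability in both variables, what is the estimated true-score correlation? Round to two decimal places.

r_true = r_obs / √(r_xx · r_yy) = 0.45 / √(0.72 × 0.66) = 0.45 / √0.4752 = 0.45 / 0.6893 ≈ 0.65.

0.65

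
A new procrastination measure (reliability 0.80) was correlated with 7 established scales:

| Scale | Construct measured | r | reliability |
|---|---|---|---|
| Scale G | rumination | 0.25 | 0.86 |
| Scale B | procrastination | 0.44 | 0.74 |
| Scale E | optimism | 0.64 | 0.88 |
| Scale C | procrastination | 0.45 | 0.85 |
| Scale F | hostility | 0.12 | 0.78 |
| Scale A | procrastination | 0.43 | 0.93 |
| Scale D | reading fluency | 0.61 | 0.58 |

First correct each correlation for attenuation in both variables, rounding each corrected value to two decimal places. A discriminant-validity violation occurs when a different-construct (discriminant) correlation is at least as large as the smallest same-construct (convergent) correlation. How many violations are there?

2

Disattenuated r (r / √(r_scale · r_new)):
  Scale G (disc): 0.25 / √(0.86·0.80) = 0.30
  Scale B (conv): 0.44 / √(0.74·0.80) = 0.57
  Scale E (disc): 0.64 / √(0.88·0.80) = 0.76
  Scale C (conv): 0.45 / √(0.85·0.80) = 0.55
  Scale F (disc): 0.12 / √(0.78·0.80) = 0.15
  Scale A (conv): 0.43 / √(0.93·0.80) = 0.50
  Scale D (disc): 0.61 / √(0.58·0.80) = 0.90
Smallest convergent = 0.50. Discriminant values: 0.30, 0.76, 0.15, 0.90; count ≥ 0.50 → 2.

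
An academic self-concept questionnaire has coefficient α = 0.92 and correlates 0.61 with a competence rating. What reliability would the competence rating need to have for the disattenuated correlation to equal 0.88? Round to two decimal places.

r_true = r_obs / √(r_xx · r_yy) ⇒ 0.88 = 0.61 / √(0.92 · r_yy).
√(0.92 · r_yy) = 0.61 / 0.88 = 0.6932; 0.92 · r_yy = 0.4805; r_yy = 0.4805 / 0.92 ≈ 0.52.

0.52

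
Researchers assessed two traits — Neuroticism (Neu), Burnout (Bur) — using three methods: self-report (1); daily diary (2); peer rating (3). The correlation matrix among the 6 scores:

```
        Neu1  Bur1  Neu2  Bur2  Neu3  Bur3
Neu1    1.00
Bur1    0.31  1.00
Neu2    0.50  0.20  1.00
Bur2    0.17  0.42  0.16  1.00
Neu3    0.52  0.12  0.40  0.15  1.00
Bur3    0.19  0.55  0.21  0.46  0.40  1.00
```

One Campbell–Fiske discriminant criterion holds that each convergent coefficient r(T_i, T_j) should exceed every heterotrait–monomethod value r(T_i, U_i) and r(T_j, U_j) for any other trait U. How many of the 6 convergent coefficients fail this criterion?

1

Convergent coefficients and their comparison sets:
Neu (methods 1·2): 0.50 vs {0.31, 0.16} → pass.
Neu (methods 1·3): 0.52 vs {0.31, 0.40} → pass.
Neu (methods 2·3): 0.40 vs {0.16, 0.40} → fail.
Bur (methods 1·2): 0.42 vs {0.31, 0.16} → pass.
Bur (methods 1·3): 0.55 vs {0.31, 0.40} → pass.
Bur (methods 2·3): 0.46 vs {0.16, 0.40} → pass.
1 of 6 fail.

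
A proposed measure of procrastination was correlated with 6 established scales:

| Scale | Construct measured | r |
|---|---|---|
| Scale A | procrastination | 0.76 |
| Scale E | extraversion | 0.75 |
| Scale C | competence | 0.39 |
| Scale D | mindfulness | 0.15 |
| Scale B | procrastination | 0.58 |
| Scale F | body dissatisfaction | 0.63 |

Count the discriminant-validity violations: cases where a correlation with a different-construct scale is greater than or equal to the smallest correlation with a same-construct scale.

Convergent (same construct = procrastination): Scale A, Scale B.
Smallest convergent = 0.58. Discriminant values: 0.75, 0.39, 0.15, 0.63; count ≥ 0.58 → 2.

2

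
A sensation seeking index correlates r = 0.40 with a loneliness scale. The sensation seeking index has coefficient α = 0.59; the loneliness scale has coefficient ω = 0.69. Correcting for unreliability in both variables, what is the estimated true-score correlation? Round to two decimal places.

r_true = r_obs / √(r_xx · r_yy) = 0.40 / √(0.59 × 0.69) = 0.40 / √0.4071 = 0.40 / 0.6380 ≈ 0.63.

0.63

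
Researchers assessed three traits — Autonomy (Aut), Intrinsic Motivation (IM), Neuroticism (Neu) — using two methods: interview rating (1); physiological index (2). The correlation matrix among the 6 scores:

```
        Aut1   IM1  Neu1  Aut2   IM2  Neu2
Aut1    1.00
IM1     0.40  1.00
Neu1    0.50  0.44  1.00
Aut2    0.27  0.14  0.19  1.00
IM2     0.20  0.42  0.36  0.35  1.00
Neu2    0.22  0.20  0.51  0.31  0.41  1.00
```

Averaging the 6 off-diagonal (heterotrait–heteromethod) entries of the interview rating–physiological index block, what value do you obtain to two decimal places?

HTHM values (method 1 × method 2): 0.20, 0.22, 0.14, 0.20, 0.19, 0.36; mean = 1.31/6 = 0.22.

0.22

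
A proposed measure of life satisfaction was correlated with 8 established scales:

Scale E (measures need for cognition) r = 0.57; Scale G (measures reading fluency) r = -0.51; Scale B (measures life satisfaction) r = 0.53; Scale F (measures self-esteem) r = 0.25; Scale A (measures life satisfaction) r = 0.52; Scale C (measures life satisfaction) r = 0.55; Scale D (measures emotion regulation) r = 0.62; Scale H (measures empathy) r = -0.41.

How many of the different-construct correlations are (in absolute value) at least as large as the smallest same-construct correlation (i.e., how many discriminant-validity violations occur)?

2

Convergent (same construct = life satisfaction): Scale B, Scale A, Scale C.
Smallest convergent = 0.52. Discriminant |r|: 0.57, 0.51, 0.25, 0.62, 0.41; count ≥ 0.52 → 2.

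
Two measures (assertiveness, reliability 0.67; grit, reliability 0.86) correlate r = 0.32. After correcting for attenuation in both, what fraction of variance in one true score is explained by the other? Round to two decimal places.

Disattenuated r = 0.32 / √(0.67 × 0.86) = 0.32 / 0.7591 = 0.4216.
Shared true-score variance = 0.4216² = 0.1777 ≈ 0.18.

0.18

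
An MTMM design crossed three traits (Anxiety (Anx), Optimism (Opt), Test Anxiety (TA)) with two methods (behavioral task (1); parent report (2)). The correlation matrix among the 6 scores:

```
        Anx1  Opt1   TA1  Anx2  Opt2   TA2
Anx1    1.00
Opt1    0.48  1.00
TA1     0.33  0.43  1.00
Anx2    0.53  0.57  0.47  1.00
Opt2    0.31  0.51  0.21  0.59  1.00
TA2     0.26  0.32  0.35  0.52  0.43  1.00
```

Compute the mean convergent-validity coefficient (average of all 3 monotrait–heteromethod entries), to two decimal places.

Convergent values: 0.53, 0.51, 0.35; mean = 1.39/3 = 0.46.

0.46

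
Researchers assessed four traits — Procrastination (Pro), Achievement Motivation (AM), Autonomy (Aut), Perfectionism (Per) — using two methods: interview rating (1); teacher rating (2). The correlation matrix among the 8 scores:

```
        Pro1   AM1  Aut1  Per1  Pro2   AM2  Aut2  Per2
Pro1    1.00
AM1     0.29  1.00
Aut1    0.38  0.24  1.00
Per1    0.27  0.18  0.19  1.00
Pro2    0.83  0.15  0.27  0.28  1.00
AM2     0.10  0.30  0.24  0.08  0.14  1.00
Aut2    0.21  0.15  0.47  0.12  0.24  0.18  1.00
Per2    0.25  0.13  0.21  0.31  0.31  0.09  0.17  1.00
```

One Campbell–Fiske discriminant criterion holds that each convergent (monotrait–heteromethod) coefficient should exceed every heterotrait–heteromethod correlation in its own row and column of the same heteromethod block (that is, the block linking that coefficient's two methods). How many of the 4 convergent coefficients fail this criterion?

Checking each validity diagonal entry against its comparison values:
Pro (methods 1·2): 0.83 vs {0.10, 0.15, 0.21, 0.27, 0.25, 0.28} → pass.
AM (methods 1·2): 0.30 vs {0.15, 0.10, 0.15, 0.24, 0.13, 0.08} → pass.
Aut (methods 1·2): 0.47 vs {0.27, 0.21, 0.24, 0.15, 0.21, 0.12} → pass.
Per (methods 1·2): 0.31 vs {0.28, 0.25, 0.08, 0.13, 0.12, 0.21} → pass.
0 of 4 fail.

0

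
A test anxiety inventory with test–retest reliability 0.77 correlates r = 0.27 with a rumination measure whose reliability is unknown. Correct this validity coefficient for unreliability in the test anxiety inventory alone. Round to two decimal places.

0.31

Single correction: r_c = r_obs / √r_xx = 0.27 / √0.77 = 0.27 / 0.8775 ≈ 0.31.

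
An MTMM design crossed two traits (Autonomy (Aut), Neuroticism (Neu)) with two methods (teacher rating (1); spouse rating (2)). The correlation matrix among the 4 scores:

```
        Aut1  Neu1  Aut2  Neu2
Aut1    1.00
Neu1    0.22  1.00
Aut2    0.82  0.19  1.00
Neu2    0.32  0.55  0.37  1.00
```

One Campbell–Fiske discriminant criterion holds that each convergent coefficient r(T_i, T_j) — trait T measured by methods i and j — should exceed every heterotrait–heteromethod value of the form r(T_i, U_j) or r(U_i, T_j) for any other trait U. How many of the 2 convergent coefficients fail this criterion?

0

Each convergent coefficient versus the relevant comparison correlations:
Aut (methods 1·2): 0.82 vs {0.32, 0.19} → pass.
Neu (methods 1·2): 0.55 vs {0.19, 0.32} → pass.
0 of 2 fail.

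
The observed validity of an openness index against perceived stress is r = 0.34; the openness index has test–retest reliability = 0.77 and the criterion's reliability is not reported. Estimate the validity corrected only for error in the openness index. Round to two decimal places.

Single correction: r_c = r_obs / √r_xx = 0.34 / √0.77 = 0.34 / 0.8775 ≈ 0.39.

0.39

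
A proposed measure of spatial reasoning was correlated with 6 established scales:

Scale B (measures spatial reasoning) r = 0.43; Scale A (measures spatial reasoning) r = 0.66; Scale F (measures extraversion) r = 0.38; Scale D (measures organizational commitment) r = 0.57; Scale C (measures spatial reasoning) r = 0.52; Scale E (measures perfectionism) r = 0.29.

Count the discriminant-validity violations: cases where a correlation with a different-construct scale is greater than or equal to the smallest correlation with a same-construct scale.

Convergent (same construct = spatial reasoning): Scale B, Scale A, Scale C.
Smallest convergent = 0.43. Discriminant values: 0.38, 0.57, 0.29; count ≥ 0.43 → 1.

1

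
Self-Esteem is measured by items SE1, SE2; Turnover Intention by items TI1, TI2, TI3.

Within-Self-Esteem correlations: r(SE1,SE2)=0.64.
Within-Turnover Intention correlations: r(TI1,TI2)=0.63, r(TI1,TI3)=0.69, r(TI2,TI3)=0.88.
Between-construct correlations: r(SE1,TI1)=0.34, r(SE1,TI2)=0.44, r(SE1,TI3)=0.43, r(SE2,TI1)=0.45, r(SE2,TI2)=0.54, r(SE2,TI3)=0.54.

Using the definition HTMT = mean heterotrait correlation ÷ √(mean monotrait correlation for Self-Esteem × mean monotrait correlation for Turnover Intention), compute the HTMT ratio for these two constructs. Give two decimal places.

Between-construct mean = 2.74/6 = 0.4567.
Mean within-SE = 0.64/1 = 0.6400; mean within-TI = 2.20/3 = 0.7333.
Geometric mean = √(0.6400 × 0.7333) = 0.6851.
HTMT = 0.4567 / 0.6851 = 0.67.

0.67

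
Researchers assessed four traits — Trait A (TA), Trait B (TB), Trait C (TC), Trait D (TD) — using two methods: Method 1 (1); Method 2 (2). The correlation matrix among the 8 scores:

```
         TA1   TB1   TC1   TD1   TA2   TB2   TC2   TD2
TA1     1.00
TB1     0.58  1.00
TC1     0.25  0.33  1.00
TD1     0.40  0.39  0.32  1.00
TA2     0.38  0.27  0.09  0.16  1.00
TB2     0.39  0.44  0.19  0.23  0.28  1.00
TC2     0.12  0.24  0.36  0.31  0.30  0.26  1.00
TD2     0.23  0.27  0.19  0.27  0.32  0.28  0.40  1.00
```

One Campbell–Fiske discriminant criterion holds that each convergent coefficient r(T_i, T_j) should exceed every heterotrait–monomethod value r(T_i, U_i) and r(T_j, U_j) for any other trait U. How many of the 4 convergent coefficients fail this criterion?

Each convergent coefficient versus the relevant comparison correlations:
TA (methods 1·2): 0.38 vs {0.58, 0.28, 0.25, 0.30, 0.40, 0.32} → fail.
TB (methods 1·2): 0.44 vs {0.58, 0.28, 0.33, 0.26, 0.39, 0.28} → fail.
TC (methods 1·2): 0.36 vs {0.25, 0.30, 0.33, 0.26, 0.32, 0.40} → fail.
TD (methods 1·2): 0.27 vs {0.40, 0.32, 0.39, 0.28, 0.32, 0.40} → fail.
4 of 4 fail.

4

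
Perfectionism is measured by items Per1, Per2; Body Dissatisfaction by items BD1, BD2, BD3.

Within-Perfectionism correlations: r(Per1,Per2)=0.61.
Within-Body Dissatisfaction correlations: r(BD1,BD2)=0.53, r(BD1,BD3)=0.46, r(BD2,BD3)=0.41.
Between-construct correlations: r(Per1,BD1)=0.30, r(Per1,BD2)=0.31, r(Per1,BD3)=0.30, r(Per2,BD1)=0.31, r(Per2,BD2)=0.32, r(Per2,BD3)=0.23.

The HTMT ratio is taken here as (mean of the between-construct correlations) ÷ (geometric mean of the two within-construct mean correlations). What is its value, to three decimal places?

Mean between = 1.77/6 = 0.2950.
Mean within-Per = 0.61/1 = 0.6100; mean within-BD = 1.40/3 = 0.4667.
Geometric mean = √(0.6100 × 0.4667) = 0.5336.
HTMT = 0.2950 / 0.5336 = 0.553.

0.553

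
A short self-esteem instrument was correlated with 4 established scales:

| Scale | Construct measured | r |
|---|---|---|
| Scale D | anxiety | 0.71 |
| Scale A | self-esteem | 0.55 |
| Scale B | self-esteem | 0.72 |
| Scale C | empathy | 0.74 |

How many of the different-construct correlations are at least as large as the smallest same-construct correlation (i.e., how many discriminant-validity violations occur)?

2

Convergent (same construct = self-esteem): Scale A, Scale B.
Smallest convergent = 0.55. Discriminant values: 0.71, 0.74; count ≥ 0.55 → 2.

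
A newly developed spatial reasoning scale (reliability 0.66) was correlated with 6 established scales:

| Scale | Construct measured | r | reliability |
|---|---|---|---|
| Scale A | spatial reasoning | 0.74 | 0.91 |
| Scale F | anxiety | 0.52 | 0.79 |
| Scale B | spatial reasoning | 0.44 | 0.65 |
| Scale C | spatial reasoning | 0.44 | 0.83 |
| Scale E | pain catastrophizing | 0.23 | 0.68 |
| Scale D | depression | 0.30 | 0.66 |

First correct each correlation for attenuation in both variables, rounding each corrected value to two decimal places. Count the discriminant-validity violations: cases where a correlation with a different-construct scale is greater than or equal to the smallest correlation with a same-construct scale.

1

Disattenuated r (r / √(r_scale · r_new)):
  Scale A (conv): 0.74 / √(0.91·0.66) = 0.95
  Scale F (disc): 0.52 / √(0.79·0.66) = 0.72
  Scale B (conv): 0.44 / √(0.65·0.66) = 0.67
  Scale C (conv): 0.44 / √(0.83·0.66) = 0.59
  Scale E (disc): 0.23 / √(0.68·0.66) = 0.34
  Scale D (disc): 0.30 / √(0.66·0.66) = 0.45
Smallest convergent = 0.59. Discriminant values: 0.72, 0.34, 0.45; count ≥ 0.59 → 1.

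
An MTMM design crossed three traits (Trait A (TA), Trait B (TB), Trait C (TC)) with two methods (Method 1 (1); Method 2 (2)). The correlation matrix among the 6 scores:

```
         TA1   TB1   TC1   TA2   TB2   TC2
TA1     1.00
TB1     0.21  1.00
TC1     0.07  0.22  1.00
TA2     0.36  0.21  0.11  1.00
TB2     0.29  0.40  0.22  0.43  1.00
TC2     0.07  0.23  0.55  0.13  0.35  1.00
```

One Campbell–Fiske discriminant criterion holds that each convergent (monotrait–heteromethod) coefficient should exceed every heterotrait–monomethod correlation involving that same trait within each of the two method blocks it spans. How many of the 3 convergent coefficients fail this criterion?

2

Convergent coefficients and their comparison sets:
TA (methods 1·2): 0.36 vs {0.21, 0.43, 0.07, 0.13} → fail.
TB (methods 1·2): 0.40 vs {0.21, 0.43, 0.22, 0.35} → fail.
TC (methods 1·2): 0.55 vs {0.07, 0.13, 0.22, 0.35} → pass.
2 of 3 fail.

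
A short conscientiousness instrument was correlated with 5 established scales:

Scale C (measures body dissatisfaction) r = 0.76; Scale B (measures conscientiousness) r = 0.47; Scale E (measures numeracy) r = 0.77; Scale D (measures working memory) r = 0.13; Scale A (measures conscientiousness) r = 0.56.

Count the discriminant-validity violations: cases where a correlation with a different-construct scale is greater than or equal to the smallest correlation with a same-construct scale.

2

Convergent (same construct = conscientiousness): Scale B, Scale A.
Smallest convergent = 0.47. Discriminant values: 0.76, 0.77, 0.13; count ≥ 0.47 → 2.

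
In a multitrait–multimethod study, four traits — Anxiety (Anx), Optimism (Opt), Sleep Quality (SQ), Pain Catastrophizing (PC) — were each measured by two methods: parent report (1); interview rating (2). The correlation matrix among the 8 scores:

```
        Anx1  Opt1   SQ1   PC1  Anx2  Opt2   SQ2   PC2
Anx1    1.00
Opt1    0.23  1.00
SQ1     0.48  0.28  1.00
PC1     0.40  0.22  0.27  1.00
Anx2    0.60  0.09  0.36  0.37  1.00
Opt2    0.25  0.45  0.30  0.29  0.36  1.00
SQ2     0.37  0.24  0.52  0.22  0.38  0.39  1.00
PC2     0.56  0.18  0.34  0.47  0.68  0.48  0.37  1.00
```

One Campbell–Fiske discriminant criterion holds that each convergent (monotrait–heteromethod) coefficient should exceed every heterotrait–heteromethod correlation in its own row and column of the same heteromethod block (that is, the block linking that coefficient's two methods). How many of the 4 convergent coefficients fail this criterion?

Each convergent coefficient versus the relevant comparison correlations:
Anx (methods 1·2): 0.60 vs {0.25, 0.09, 0.37, 0.36, 0.56, 0.37} → pass.
Opt (methods 1·2): 0.45 vs {0.09, 0.25, 0.24, 0.30, 0.18, 0.29} → pass.
SQ (methods 1·2): 0.52 vs {0.36, 0.37, 0.30, 0.24, 0.34, 0.22} → pass.
PC (methods 1·2): 0.47 vs {0.37, 0.56, 0.29, 0.18, 0.22, 0.34} → fail.
1 of 4 fail.

1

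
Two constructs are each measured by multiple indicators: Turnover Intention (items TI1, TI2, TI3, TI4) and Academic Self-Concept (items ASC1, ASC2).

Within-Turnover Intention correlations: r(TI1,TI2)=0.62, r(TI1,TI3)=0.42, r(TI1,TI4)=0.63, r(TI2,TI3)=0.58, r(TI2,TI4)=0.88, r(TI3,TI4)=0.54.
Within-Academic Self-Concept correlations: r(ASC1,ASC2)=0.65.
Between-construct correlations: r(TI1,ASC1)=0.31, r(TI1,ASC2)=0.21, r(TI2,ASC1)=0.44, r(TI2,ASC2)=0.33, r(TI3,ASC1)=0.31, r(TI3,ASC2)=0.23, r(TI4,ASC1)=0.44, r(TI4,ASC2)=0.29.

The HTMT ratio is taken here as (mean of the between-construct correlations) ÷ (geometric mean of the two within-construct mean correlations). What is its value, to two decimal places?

Mean heterotrait r = 2.56/8 = 0.3200.
Mean within-TI = 3.67/6 = 0.6117; mean within-ASC = 0.65/1 = 0.6500.
Geometric mean = √(0.6117 × 0.6500) = 0.6306.
HTMT = 0.3200 / 0.6306 = 0.51.

0.51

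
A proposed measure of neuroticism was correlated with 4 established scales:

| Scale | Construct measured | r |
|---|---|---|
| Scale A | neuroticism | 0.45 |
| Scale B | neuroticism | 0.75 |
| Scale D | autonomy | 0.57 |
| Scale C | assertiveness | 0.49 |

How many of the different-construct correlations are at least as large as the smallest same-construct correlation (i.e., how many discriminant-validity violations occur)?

Convergent (same construct = neuroticism): Scale A, Scale B.
Smallest convergent = 0.45. Discriminant values: 0.57, 0.49; count ≥ 0.45 → 2.

2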